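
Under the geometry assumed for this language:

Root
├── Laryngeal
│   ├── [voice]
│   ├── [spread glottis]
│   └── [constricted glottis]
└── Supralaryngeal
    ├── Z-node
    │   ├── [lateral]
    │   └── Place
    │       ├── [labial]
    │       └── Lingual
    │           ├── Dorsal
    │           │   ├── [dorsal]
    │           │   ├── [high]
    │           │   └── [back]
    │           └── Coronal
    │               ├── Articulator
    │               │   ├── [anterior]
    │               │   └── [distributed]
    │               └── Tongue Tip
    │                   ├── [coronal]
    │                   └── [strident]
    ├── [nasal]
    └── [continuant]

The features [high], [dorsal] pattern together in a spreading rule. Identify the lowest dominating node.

[high] lies under Dorsal (below Supralaryngeal).
[dorsal] lies under Dorsal (below Supralaryngeal).
The lowest node appearing on every path is Dorsal; each proper daughter of Dorsal fails to dominate at least one of the listed features.

Dorsal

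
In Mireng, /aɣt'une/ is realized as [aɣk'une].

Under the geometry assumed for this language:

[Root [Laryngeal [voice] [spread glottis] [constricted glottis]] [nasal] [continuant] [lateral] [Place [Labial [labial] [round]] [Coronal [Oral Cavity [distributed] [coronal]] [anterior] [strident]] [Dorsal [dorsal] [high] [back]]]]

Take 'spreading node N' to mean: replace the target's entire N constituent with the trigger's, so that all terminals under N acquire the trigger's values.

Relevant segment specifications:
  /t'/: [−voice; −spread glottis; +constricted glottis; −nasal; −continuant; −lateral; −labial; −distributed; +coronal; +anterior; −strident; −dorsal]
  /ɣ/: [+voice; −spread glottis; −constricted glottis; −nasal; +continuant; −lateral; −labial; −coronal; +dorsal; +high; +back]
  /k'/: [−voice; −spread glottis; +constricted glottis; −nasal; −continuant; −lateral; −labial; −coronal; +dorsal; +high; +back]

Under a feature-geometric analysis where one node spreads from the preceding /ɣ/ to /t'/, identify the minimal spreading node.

Feature comparison: [coronal], [anterior], [distributed], [strident], [dorsal], [high], [back] differ between /t'/ and [k']; the remaining terminals match.
These terminals are all dominated by Place, and no proper subconstituent of Place covers them all; Place is their lowest common ancestor.
If Place spreads, every terminal under it takes /ɣ/'s value, producing [k'] as observed.
Had Root spread, [continuant], [voice] would have taken /ɣ/'s values; they stay as in /t'/, confirming the spreading constituent is exactly Place.

Place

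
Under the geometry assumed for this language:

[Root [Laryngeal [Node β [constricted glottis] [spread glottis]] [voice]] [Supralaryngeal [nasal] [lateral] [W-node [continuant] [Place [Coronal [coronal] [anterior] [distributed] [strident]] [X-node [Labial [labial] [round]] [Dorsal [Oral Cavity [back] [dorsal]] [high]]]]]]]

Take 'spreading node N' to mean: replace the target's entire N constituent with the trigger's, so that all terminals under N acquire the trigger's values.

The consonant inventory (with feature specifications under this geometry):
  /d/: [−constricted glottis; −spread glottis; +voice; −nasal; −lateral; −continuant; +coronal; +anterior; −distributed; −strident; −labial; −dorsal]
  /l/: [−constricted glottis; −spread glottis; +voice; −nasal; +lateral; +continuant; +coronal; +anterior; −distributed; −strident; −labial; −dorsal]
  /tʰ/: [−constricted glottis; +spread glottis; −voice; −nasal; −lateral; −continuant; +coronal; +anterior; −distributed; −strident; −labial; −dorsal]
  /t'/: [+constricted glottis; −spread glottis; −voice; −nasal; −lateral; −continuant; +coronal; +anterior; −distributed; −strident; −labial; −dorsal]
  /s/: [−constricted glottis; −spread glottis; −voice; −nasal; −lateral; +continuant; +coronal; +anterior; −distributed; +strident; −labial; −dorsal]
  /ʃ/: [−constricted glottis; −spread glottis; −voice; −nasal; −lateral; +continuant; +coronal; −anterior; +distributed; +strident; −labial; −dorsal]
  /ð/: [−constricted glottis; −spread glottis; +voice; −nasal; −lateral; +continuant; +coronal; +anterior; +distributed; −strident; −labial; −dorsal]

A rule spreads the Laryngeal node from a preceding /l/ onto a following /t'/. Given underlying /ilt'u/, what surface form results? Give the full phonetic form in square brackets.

Laryngeal immediately or transitively dominates [constricted glottis], [spread glottis], [voice].
After delinking /t'/'s Laryngeal and linking /l/'s, the affected terminals become [−constricted glottis], [−spread glottis], [+voice]; [nasal], [lateral], [continuant], … (outside Laryngeal) are retained from /t'/.
This feature bundle is that of [d], so /ilt'u/ surfaces as [ildu].

[ildu]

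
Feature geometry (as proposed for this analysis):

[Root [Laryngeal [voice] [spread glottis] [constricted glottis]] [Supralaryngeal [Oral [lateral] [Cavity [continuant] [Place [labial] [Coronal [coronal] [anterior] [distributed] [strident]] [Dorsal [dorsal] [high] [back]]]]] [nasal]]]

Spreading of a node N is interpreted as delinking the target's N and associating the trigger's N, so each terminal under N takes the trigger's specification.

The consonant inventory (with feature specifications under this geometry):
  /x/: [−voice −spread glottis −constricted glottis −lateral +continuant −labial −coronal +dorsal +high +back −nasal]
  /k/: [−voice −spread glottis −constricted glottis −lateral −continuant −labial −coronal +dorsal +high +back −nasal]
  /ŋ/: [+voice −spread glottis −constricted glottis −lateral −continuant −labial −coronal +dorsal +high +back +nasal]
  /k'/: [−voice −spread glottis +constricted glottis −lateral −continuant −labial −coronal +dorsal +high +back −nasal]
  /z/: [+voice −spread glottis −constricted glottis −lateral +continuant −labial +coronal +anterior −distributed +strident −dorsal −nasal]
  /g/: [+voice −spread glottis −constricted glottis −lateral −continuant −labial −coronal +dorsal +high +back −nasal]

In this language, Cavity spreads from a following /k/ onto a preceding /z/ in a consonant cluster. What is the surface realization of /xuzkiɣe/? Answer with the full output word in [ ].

[xugkiɣe]

Terminals under Cavity in this geometry: [continuant], [labial], [coronal], [anterior], [distributed], [strident], [dorsal], [high], [back].
After delinking /z/'s Cavity and linking /k/'s, the affected terminals become [−continuant], [−labial], [−coronal], [+dorsal], [+high], [+back]; [voice], [spread glottis], [constricted glottis], … (outside Cavity) are retained from /z/.
This feature bundle is that of [g], so /xuzkiɣe/ surfaces as [xugkiɣe].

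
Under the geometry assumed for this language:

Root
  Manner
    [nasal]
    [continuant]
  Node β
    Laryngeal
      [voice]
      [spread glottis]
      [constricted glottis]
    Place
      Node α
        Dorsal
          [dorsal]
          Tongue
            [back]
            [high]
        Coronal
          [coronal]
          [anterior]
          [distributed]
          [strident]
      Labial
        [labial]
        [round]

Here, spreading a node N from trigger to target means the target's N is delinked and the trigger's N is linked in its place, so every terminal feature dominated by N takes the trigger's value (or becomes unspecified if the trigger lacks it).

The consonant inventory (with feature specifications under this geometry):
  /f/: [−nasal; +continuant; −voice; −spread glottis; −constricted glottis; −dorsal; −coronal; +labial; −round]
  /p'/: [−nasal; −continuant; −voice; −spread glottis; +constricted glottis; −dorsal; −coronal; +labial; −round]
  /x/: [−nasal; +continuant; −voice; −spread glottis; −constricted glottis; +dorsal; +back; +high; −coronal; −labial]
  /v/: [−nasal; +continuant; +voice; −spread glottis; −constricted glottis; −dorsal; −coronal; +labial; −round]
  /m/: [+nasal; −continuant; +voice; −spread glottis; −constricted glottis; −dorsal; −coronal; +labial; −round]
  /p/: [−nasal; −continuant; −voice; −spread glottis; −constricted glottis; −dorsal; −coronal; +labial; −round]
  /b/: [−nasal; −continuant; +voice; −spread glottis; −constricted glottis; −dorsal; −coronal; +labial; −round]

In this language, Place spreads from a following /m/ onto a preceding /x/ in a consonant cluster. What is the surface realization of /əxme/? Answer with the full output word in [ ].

Terminals under Place in this geometry: [dorsal], [back], [high], [coronal], [anterior], [distributed], [strident], [labial], [round].
After delinking /x/'s Place and linking /m/'s, the affected terminals become [−dorsal], [−coronal], [+labial], [−round]; [nasal], [continuant], [voice], … (outside Place) are retained from /x/.
This feature bundle is that of [f], so /əxme/ surfaces as [əfme].

[əfme]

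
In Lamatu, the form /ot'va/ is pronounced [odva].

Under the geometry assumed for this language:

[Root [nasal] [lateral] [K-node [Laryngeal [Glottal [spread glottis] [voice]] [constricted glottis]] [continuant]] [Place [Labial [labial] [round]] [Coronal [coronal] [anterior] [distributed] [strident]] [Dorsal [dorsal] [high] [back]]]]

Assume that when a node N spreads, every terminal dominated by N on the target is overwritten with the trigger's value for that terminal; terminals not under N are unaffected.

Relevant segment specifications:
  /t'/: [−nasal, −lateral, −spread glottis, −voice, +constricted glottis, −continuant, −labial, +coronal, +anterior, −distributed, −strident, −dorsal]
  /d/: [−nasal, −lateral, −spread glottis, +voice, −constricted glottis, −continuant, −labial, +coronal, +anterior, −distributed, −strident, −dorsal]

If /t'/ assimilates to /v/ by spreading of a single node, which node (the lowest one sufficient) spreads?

Comparing /t'/ with its surface form [d], the features that change are [voice], [constricted glottis].
These terminals are all dominated by Laryngeal, and no proper subconstituent of Laryngeal covers them all; Laryngeal is their lowest common ancestor.
Delinking /t'/'s Laryngeal and associating /v/'s Laryngeal gives precisely the feature bundle of [d].
[continuant] — on which /v/ differs from /t'/ — is unchanged, so neither K-node nor anything higher can have spread; the constituent is no larger than Laryngeal.

Laryngeal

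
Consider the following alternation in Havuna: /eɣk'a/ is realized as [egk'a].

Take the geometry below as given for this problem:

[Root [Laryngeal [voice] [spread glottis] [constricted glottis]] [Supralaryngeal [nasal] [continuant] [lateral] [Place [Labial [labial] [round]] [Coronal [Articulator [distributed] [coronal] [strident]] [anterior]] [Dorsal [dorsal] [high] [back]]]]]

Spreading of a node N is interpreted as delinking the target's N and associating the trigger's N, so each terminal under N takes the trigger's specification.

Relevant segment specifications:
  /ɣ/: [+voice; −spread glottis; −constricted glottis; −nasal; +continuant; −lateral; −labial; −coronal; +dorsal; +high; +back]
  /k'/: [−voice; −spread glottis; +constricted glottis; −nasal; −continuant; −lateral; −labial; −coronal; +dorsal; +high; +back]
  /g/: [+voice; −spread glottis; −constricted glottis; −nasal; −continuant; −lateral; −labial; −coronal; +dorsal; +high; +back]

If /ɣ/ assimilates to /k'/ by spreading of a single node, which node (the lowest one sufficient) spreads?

Feature comparison: [continuant] differs between /ɣ/ and [g]; the remaining terminals match.
Since just one terminal is affected and it takes /k'/'s value, spreading the terminal [continuant] alone is sufficient and minimal.
[constricted glottis], [voice] stay as in /ɣ/ although /k'/ differs there, so no node dominating them spread; among the remaining candidates [continuant] is the lowest that derives the output.

[continuant]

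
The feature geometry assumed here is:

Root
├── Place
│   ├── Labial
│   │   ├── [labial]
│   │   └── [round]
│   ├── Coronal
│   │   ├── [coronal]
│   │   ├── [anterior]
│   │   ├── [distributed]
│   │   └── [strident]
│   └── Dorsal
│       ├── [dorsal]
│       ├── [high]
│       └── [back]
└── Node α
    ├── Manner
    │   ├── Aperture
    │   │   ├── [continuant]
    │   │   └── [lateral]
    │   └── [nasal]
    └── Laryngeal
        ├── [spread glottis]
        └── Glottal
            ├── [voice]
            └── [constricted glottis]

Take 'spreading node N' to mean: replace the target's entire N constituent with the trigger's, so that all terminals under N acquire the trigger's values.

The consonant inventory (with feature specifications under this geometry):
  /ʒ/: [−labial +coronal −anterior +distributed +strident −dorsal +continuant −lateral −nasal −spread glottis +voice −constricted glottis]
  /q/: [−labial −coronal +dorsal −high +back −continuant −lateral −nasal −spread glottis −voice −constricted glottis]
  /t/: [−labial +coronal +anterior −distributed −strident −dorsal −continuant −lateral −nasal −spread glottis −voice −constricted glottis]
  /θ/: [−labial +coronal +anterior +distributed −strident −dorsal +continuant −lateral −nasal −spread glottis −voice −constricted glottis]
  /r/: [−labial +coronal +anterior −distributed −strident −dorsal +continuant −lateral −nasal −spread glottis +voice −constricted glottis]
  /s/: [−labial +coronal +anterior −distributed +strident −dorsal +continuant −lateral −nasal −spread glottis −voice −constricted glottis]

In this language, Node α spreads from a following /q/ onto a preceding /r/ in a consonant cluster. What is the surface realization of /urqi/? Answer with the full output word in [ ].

[utqi]

Terminals under Node α in this geometry: [continuant], [lateral], [nasal], [spread glottis], [voice], [constricted glottis].
Spreading Node α from /q/ onto /r/ replaces those values with /q/'s: [−continuant], [−lateral], [−nasal], [−spread glottis], [−voice], [−constricted glottis]. Features outside Node α ([labial], [coronal], [anterior], …) stay as in /r/.
This feature bundle is that of [t], so /urqi/ surfaces as [utqi].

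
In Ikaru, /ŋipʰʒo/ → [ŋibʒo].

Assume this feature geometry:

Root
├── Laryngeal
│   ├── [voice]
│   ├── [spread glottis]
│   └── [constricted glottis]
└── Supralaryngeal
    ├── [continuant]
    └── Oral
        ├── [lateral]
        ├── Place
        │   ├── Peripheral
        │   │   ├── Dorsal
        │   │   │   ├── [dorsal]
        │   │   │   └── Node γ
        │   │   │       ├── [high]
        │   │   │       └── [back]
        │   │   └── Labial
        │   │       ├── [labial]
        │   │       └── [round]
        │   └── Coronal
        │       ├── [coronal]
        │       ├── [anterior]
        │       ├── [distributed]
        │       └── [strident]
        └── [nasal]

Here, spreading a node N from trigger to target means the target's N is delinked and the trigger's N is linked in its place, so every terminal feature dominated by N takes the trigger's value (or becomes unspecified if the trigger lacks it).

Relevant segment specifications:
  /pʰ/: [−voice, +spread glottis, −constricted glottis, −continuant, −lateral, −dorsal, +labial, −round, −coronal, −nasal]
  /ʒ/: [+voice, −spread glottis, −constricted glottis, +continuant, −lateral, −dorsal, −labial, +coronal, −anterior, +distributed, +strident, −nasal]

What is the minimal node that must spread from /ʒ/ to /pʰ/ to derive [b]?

Comparing /pʰ/ with its surface form [b], the features that change are [voice], [spread glottis].
These terminals are all dominated by Laryngeal, and no proper subconstituent of Laryngeal covers them all; Laryngeal is their lowest common ancestor.
If Laryngeal spreads, every terminal under it takes /ʒ/'s value, producing [b] as observed.
[continuant], [labial] — on which /ʒ/ differs from /pʰ/ — are unchanged, so Root cannot have spread; the constituent is no larger than Laryngeal.

Laryngeal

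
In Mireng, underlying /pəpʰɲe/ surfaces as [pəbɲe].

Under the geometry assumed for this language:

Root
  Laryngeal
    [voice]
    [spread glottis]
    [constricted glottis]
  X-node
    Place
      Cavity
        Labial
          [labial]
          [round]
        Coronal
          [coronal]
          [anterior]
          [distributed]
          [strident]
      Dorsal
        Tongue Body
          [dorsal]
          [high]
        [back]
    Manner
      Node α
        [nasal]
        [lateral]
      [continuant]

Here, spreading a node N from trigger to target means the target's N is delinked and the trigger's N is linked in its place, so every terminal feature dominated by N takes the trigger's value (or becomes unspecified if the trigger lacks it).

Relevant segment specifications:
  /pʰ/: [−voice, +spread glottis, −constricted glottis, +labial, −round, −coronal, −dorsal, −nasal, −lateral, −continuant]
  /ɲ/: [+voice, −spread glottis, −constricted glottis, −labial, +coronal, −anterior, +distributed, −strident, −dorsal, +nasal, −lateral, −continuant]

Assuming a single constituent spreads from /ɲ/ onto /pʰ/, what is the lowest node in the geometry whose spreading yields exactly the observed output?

Laryngeal

The alternation /pʰ/ → [b] changes [voice], [spread glottis] and nothing else.
These terminals are all dominated by Laryngeal, and no proper subconstituent of Laryngeal covers them all; Laryngeal is their lowest common ancestor.
Delinking /pʰ/'s Laryngeal and associating /ɲ/'s Laryngeal gives precisely the feature bundle of [b].
[nasal], [coronal] — on which /ɲ/ differs from /pʰ/ — are unchanged, so Root cannot have spread; the constituent is no larger than Laryngeal.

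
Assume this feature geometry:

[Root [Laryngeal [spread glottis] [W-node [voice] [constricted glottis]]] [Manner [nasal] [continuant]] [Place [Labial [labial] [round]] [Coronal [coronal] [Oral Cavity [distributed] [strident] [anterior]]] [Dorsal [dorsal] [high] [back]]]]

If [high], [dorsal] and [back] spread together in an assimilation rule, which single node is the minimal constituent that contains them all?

Dorsal

[high]: Root ▹ Place ▹ Dorsal ▹ [high].
[dorsal]: Root ▹ Place ▹ Dorsal ▹ [dorsal].
[back]: Root ▹ Place ▹ Dorsal ▹ [back].
These paths first converge at Dorsal; no daughter of Dorsal dominates all 3 features, so Dorsal is the minimal constituent.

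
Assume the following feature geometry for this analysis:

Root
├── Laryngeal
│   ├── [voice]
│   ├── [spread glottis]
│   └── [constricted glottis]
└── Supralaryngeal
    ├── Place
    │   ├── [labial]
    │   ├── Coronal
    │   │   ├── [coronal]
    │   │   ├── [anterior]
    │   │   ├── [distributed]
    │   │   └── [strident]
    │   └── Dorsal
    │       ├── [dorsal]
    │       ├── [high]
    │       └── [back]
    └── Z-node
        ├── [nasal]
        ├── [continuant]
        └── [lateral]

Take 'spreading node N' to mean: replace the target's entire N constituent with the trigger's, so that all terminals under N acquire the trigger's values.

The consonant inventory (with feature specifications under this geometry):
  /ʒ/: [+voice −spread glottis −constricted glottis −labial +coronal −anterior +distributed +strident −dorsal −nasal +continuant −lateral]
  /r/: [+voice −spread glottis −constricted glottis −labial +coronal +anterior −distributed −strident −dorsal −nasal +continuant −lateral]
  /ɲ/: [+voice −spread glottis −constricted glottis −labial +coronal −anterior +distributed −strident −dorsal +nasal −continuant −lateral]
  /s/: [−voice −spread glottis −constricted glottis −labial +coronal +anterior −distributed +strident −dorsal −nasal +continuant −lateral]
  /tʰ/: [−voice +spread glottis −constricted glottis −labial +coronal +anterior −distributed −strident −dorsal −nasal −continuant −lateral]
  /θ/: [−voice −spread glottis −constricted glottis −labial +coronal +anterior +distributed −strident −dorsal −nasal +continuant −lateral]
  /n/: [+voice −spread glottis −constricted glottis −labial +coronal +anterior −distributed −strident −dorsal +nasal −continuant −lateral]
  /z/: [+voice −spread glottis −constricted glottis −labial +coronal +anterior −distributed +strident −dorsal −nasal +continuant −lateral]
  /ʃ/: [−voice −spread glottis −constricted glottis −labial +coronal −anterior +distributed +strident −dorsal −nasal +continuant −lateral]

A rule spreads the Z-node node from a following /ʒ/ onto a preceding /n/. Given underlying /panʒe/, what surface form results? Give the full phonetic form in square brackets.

[parʒe]

The Z-node node dominates the terminals [nasal], [continuant], [lateral].
Spreading Z-node from /ʒ/ onto /n/ replaces those values with /ʒ/'s: [−nasal], [+continuant], [−lateral]. Features outside Z-node ([voice], [spread glottis], [constricted glottis], …) stay as in /n/.
This feature bundle is that of [r], so /panʒe/ surfaces as [parʒe].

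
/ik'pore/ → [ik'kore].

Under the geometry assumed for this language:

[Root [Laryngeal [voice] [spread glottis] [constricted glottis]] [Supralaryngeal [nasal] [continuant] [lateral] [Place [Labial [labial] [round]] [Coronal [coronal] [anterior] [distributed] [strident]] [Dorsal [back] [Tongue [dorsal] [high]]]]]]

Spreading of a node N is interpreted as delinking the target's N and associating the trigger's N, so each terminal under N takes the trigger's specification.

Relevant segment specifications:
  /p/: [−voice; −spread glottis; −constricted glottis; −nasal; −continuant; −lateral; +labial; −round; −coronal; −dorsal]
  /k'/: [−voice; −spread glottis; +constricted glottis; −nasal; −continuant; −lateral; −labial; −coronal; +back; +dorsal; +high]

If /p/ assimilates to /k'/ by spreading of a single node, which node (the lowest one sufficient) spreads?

/p/ and [k] differ in [labial], [round], [dorsal], [high], [back]; every other specified feature is identical.
In this geometry the lowest node dominating all of them is Place: every daughter of Place dominates only a proper subset, so no lower node suffices.
Delinking /p/'s Place and associating /k'/'s Place gives precisely the feature bundle of [k].
[constricted glottis] stays as in /p/ although /k'/ differs there, so no node dominating it spread; among the remaining candidates Place is the lowest that derives the output.

Place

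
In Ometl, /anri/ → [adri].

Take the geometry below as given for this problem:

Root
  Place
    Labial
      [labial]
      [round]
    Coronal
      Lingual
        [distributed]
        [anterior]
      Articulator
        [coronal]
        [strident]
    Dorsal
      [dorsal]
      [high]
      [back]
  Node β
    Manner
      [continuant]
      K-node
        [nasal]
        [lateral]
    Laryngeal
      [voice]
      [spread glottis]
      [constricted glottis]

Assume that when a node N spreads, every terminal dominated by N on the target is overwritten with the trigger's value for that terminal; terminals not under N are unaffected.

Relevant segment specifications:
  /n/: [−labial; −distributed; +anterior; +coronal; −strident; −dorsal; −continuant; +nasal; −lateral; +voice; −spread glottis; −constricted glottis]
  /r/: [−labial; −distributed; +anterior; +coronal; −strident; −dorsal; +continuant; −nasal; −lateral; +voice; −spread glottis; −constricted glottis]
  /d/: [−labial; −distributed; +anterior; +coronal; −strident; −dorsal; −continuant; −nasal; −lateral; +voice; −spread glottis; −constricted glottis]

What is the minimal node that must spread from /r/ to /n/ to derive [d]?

Comparing /n/ with its surface form [d], the only feature that changes is [nasal].
Since just one terminal is affected and it takes /r/'s value, spreading the terminal [nasal] alone is sufficient and minimal.
[continuant], a feature on which the two segments disagree outside [nasal], is unchanged — nothing dominating it spread, and [nasal] is the minimal sufficient constituent.

[nasal]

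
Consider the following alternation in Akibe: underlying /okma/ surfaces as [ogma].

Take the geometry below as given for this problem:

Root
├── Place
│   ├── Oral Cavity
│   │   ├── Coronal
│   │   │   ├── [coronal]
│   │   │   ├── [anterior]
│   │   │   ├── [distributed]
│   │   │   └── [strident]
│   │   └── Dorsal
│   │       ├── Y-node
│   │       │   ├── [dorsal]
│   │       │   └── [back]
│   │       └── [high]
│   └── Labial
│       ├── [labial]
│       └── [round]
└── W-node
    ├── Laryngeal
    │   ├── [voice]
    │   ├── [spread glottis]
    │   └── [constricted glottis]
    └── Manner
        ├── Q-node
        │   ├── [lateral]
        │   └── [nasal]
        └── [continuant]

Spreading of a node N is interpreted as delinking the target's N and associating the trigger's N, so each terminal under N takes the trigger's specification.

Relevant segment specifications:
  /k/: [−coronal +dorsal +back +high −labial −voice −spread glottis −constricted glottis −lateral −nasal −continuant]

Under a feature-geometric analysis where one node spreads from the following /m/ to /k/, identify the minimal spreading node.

Comparing /k/ with its surface form [g], the only feature that changes is [voice].
Only a single terminal changes, and /m/ supplies the new value, so [voice] itself is the minimal spreading constituent.
[labial], [dorsal] stay as in /k/ although /m/ differs there, so no node dominating them spread; among the remaining candidates [voice] is the lowest that derives the output.

[voice]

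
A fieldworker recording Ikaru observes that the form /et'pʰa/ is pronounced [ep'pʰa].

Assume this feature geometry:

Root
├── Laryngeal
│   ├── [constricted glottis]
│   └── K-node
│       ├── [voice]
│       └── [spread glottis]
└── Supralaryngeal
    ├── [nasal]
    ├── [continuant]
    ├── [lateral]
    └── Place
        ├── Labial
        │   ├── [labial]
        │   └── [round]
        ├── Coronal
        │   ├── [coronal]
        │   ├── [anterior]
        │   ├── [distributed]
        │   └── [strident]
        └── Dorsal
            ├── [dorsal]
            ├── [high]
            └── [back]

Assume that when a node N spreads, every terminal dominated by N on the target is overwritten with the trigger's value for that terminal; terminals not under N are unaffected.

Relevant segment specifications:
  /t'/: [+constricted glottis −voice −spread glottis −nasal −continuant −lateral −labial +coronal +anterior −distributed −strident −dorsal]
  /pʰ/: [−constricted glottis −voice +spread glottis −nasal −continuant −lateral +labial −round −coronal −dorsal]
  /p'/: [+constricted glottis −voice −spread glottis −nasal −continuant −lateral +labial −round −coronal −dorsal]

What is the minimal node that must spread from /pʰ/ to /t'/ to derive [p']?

/t'/ and [p'] differ in [labial], [round], [coronal], [anterior], [distributed], [strident]; every other specified feature is identical.
In this geometry the lowest node dominating all of them is Place: every daughter of Place dominates only a proper subset, so no lower node suffices.
If Place spreads, every terminal under it takes /pʰ/'s value, producing [p'] as observed.
Features on which the two segments disagree outside Place, such as [spread glottis], [constricted glottis], are unchanged — nothing dominating them spread, and Place is the minimal sufficient constituent.

Place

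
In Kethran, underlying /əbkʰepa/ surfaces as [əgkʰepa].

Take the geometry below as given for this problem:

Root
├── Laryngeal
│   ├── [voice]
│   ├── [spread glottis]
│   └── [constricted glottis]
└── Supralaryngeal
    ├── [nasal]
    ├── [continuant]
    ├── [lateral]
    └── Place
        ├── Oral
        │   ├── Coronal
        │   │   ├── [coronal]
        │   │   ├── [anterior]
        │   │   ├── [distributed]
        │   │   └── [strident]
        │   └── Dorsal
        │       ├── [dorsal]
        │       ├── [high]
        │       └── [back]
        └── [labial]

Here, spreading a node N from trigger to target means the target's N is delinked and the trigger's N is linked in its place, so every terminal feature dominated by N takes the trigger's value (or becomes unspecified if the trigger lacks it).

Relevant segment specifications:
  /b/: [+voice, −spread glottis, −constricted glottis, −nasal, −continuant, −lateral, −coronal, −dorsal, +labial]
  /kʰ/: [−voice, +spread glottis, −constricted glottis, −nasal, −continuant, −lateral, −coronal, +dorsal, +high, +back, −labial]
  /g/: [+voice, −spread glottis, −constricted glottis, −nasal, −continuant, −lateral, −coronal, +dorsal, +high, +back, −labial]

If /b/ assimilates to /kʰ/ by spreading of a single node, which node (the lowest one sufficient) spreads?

Place

Feature comparison: [labial], [dorsal], [high], [back] differ between /b/ and [g]; the remaining terminals match.
These terminals are all dominated by Place, and no proper subconstituent of Place covers them all; Place is their lowest common ancestor.
Spreading Place from /kʰ/ overwrites each of those terminals with /kʰ/'s values, yielding exactly [g].
Features on which the two segments disagree outside Place, such as [voice], [spread glottis], are unchanged — nothing dominating them spread, and Place is the minimal sufficient constituent.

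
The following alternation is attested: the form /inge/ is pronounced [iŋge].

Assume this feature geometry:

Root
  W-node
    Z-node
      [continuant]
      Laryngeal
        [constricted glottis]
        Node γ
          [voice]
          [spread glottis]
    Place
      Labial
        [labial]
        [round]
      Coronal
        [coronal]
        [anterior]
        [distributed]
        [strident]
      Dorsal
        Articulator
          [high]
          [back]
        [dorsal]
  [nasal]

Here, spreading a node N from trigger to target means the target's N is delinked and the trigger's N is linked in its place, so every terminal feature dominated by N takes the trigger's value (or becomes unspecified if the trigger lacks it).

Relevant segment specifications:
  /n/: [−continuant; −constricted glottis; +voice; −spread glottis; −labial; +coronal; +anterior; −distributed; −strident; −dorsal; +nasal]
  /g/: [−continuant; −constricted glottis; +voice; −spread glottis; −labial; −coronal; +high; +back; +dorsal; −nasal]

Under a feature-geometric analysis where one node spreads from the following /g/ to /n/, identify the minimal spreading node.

Place

Comparing /n/ with its surface form [ŋ], the features that change are [coronal], [anterior], [distributed], [strident], [dorsal], [high], [back].
These terminals are all dominated by Place, and no proper subconstituent of Place covers them all; Place is their lowest common ancestor.
If Place spreads, every terminal under it takes /g/'s value, producing [ŋ] as observed.
[nasal] stays as in /n/ although /g/ differs there, so no node dominating it spread; among the remaining candidates Place is the lowest that derives the output.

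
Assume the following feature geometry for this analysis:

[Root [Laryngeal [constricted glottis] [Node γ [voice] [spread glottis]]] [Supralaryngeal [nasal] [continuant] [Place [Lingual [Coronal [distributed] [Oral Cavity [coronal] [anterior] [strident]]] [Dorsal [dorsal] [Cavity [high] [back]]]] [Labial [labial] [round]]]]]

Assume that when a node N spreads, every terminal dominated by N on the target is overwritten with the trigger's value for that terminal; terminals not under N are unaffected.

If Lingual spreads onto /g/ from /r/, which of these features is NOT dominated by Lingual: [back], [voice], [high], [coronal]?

[voice]

Lingual dominates exactly [distributed], [coronal], [anterior], [strident], [dorsal], [high], [back].
Spreading Lingual replaces [high], [coronal], [back] with the trigger's values, since each sits inside the Lingual constituent.
[voice] attaches under Node γ, not under Lingual, so /g/ retains its own value for [voice].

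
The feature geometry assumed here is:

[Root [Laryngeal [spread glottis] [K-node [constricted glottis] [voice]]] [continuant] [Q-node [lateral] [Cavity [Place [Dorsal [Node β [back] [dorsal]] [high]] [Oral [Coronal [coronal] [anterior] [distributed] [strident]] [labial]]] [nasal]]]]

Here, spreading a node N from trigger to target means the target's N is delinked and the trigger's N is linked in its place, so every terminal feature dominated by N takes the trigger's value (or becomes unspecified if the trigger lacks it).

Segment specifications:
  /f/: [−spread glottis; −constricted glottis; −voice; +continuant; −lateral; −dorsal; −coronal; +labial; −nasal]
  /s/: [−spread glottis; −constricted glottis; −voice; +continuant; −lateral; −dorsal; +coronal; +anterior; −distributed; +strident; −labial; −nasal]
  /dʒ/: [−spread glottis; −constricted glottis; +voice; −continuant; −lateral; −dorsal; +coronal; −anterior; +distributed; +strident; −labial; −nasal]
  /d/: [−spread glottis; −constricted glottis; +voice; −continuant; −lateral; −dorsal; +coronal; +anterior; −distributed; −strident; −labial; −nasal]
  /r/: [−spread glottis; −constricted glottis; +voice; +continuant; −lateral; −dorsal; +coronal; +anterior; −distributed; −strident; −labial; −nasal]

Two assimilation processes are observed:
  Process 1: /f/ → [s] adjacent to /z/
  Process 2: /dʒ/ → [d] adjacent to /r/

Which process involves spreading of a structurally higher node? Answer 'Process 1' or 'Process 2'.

In Process 1, [labial], [coronal], [anterior], [distributed], [strident] change, so the minimal spreading node is Oral at depth 4.
In Process 2, [anterior], [distributed], [strident] change, so the minimal spreading node is Coronal at depth 5.
Oral is closer to Root than Coronal, so Process 1 spreads the higher node.

Process 1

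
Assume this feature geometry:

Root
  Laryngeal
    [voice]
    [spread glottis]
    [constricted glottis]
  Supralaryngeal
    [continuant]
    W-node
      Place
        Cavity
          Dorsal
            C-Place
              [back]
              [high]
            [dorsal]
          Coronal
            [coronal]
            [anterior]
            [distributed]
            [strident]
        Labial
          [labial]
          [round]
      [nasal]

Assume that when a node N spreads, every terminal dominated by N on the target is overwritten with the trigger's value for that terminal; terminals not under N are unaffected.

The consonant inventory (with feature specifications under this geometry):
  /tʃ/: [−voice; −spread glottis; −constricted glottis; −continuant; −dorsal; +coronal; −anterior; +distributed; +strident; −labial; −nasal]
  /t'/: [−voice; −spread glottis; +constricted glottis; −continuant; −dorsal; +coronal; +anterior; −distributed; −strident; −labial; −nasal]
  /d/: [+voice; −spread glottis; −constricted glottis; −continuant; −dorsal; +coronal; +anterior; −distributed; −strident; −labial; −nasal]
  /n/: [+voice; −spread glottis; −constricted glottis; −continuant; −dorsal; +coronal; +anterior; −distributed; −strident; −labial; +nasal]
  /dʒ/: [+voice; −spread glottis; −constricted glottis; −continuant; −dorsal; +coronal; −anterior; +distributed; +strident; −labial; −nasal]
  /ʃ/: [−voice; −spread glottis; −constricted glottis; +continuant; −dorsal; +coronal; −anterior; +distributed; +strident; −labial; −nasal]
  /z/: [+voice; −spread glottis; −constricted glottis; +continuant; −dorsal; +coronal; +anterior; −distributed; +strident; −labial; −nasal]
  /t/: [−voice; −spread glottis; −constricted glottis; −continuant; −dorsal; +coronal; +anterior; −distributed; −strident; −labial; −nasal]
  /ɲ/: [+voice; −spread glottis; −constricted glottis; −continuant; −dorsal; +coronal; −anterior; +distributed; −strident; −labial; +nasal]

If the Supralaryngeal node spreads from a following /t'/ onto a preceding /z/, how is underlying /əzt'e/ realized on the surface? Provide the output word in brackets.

[ədt'e]

The Supralaryngeal node dominates the terminals [continuant], [back], [high], [dorsal], [coronal], [anterior], [distributed], [strident], [labial], [round], [nasal].
The target acquires /t'/'s values for everything under Supralaryngeal — [−continuant], [−dorsal], [+coronal], [+anterior], [−distributed], [−strident], [−labial], [−nasal] — while keeping its own [voice], [spread glottis], [constricted glottis].
Among the inventory, only /d/ has exactly this specification, giving the surface form [ədt'e].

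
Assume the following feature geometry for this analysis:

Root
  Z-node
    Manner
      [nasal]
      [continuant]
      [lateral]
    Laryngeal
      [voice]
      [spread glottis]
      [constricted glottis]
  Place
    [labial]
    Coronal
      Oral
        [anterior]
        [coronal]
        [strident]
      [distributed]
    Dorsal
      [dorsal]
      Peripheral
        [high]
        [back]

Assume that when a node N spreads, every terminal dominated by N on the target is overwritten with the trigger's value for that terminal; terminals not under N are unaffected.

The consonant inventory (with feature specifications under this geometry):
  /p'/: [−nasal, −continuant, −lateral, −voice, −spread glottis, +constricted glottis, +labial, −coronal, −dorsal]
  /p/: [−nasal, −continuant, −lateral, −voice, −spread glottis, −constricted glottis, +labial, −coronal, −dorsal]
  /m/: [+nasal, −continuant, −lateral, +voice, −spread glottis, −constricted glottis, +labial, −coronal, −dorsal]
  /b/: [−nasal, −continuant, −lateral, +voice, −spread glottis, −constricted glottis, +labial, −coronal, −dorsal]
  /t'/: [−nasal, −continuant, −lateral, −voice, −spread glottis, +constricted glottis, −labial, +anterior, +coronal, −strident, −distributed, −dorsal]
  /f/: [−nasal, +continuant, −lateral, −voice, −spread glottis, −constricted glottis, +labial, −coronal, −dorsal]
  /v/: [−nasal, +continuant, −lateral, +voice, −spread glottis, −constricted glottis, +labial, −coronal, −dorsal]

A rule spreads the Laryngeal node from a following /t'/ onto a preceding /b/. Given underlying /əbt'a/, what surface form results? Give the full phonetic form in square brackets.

[əp't'a]

Terminals under Laryngeal in this geometry: [voice], [spread glottis], [constricted glottis].
The target acquires /t'/'s values for everything under Laryngeal — [−voice], [−spread glottis], [+constricted glottis] — while keeping its own [nasal], [continuant], [lateral], ….
The resulting bundle matches /p'/ in the inventory; substituting it for /b/ gives [əp't'a].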